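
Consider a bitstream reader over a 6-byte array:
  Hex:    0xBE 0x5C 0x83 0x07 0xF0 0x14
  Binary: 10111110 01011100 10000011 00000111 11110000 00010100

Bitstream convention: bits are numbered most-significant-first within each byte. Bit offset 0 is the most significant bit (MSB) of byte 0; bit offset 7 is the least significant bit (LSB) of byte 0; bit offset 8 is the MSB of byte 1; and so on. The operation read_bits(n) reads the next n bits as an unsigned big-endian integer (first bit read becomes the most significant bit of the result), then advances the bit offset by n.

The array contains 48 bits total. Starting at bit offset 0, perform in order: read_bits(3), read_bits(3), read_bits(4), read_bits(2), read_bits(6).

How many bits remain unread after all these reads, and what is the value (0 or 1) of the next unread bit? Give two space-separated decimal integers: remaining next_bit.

Answer: 30 0

Derivation:
Read 1: bits[0:3] width=3 -> value=5 (bin 101); offset now 3 = byte 0 bit 3; 45 bits remain
Read 2: bits[3:6] width=3 -> value=7 (bin 111); offset now 6 = byte 0 bit 6; 42 bits remain
Read 3: bits[6:10] width=4 -> value=9 (bin 1001); offset now 10 = byte 1 bit 2; 38 bits remain
Read 4: bits[10:12] width=2 -> value=1 (bin 01); offset now 12 = byte 1 bit 4; 36 bits remain
Read 5: bits[12:18] width=6 -> value=50 (bin 110010); offset now 18 = byte 2 bit 2; 30 bits remain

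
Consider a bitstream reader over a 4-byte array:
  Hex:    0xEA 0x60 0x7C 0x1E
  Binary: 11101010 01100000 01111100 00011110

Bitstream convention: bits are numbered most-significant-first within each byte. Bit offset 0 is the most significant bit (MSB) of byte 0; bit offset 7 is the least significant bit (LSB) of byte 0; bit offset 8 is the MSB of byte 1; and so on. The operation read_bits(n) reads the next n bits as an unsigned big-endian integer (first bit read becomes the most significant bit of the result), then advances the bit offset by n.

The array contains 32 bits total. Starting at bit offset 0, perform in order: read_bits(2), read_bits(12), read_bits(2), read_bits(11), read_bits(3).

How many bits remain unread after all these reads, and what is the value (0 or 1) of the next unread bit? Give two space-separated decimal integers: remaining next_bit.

Read 1: bits[0:2] width=2 -> value=3 (bin 11); offset now 2 = byte 0 bit 2; 30 bits remain
Read 2: bits[2:14] width=12 -> value=2712 (bin 101010011000); offset now 14 = byte 1 bit 6; 18 bits remain
Read 3: bits[14:16] width=2 -> value=0 (bin 00); offset now 16 = byte 2 bit 0; 16 bits remain
Read 4: bits[16:27] width=11 -> value=992 (bin 01111100000); offset now 27 = byte 3 bit 3; 5 bits remain
Read 5: bits[27:30] width=3 -> value=7 (bin 111); offset now 30 = byte 3 bit 6; 2 bits remain

Answer: 2 1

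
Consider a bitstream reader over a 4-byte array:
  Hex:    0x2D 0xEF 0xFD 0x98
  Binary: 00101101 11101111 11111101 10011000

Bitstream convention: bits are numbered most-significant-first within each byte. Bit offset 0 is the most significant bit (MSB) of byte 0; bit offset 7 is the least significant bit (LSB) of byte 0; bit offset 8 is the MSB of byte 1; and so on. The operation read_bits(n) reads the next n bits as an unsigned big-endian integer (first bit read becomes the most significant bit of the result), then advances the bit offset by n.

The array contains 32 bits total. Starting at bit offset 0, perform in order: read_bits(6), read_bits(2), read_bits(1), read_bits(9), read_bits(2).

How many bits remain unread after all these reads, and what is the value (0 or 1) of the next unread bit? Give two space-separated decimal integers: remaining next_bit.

Answer: 12 1

Derivation:
Read 1: bits[0:6] width=6 -> value=11 (bin 001011); offset now 6 = byte 0 bit 6; 26 bits remain
Read 2: bits[6:8] width=2 -> value=1 (bin 01); offset now 8 = byte 1 bit 0; 24 bits remain
Read 3: bits[8:9] width=1 -> value=1 (bin 1); offset now 9 = byte 1 bit 1; 23 bits remain
Read 4: bits[9:18] width=9 -> value=447 (bin 110111111); offset now 18 = byte 2 bit 2; 14 bits remain
Read 5: bits[18:20] width=2 -> value=3 (bin 11); offset now 20 = byte 2 bit 4; 12 bits remain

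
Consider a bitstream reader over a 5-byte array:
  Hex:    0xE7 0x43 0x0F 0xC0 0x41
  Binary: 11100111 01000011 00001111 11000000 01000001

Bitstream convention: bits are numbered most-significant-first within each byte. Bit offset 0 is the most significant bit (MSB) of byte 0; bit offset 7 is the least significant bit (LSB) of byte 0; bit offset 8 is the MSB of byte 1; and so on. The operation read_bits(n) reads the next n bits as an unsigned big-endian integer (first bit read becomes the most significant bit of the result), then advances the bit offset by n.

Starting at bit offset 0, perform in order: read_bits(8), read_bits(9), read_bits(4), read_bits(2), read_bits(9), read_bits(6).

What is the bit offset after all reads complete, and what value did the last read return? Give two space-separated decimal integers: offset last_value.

Read 1: bits[0:8] width=8 -> value=231 (bin 11100111); offset now 8 = byte 1 bit 0; 32 bits remain
Read 2: bits[8:17] width=9 -> value=134 (bin 010000110); offset now 17 = byte 2 bit 1; 23 bits remain
Read 3: bits[17:21] width=4 -> value=1 (bin 0001); offset now 21 = byte 2 bit 5; 19 bits remain
Read 4: bits[21:23] width=2 -> value=3 (bin 11); offset now 23 = byte 2 bit 7; 17 bits remain
Read 5: bits[23:32] width=9 -> value=448 (bin 111000000); offset now 32 = byte 4 bit 0; 8 bits remain
Read 6: bits[32:38] width=6 -> value=16 (bin 010000); offset now 38 = byte 4 bit 6; 2 bits remain

Answer: 38 16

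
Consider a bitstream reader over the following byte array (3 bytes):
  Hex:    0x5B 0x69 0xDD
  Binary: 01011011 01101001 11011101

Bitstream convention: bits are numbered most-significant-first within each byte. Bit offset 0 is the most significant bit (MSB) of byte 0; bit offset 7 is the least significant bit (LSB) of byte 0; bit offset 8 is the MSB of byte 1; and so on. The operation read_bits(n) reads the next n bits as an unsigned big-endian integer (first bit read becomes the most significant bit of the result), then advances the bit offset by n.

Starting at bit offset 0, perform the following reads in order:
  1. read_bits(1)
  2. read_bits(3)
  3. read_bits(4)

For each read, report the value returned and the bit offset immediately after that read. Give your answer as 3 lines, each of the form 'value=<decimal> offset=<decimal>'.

Answer: value=0 offset=1
value=5 offset=4
value=11 offset=8

Derivation:
Read 1: bits[0:1] width=1 -> value=0 (bin 0); offset now 1 = byte 0 bit 1; 23 bits remain
Read 2: bits[1:4] width=3 -> value=5 (bin 101); offset now 4 = byte 0 bit 4; 20 bits remain
Read 3: bits[4:8] width=4 -> value=11 (bin 1011); offset now 8 = byte 1 bit 0; 16 bits remain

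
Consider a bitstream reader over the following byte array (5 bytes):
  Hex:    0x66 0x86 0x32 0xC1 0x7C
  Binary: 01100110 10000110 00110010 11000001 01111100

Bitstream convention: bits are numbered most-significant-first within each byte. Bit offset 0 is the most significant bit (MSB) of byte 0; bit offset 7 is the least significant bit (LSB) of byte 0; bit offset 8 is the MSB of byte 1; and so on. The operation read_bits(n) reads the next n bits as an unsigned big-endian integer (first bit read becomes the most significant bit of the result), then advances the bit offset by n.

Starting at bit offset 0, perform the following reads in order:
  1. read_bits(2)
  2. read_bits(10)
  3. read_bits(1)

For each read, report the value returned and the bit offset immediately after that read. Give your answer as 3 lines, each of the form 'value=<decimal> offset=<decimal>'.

Answer: value=1 offset=2
value=616 offset=12
value=0 offset=13

Derivation:
Read 1: bits[0:2] width=2 -> value=1 (bin 01); offset now 2 = byte 0 bit 2; 38 bits remain
Read 2: bits[2:12] width=10 -> value=616 (bin 1001101000); offset now 12 = byte 1 bit 4; 28 bits remain
Read 3: bits[12:13] width=1 -> value=0 (bin 0); offset now 13 = byte 1 bit 5; 27 bits remain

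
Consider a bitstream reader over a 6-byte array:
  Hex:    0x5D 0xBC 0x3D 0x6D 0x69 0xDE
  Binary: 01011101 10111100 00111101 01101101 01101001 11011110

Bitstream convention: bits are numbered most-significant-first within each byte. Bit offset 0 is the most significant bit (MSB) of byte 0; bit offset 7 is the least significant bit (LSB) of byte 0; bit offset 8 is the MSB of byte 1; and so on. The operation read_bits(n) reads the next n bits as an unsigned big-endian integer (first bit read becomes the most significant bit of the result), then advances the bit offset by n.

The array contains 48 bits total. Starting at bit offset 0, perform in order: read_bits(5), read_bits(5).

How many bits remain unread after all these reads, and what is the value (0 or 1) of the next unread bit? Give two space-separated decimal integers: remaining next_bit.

Answer: 38 1

Derivation:
Read 1: bits[0:5] width=5 -> value=11 (bin 01011); offset now 5 = byte 0 bit 5; 43 bits remain
Read 2: bits[5:10] width=5 -> value=22 (bin 10110); offset now 10 = byte 1 bit 2; 38 bits remain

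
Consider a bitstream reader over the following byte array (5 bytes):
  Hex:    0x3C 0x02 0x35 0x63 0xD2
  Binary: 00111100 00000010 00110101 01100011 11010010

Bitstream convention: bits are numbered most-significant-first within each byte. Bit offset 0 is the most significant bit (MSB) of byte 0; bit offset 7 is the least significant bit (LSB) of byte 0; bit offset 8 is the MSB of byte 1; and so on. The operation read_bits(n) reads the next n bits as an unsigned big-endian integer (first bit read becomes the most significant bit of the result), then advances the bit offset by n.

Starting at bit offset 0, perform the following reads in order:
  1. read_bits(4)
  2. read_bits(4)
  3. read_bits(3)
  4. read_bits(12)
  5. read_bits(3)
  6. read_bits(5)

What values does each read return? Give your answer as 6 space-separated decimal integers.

Read 1: bits[0:4] width=4 -> value=3 (bin 0011); offset now 4 = byte 0 bit 4; 36 bits remain
Read 2: bits[4:8] width=4 -> value=12 (bin 1100); offset now 8 = byte 1 bit 0; 32 bits remain
Read 3: bits[8:11] width=3 -> value=0 (bin 000); offset now 11 = byte 1 bit 3; 29 bits remain
Read 4: bits[11:23] width=12 -> value=282 (bin 000100011010); offset now 23 = byte 2 bit 7; 17 bits remain
Read 5: bits[23:26] width=3 -> value=5 (bin 101); offset now 26 = byte 3 bit 2; 14 bits remain
Read 6: bits[26:31] width=5 -> value=17 (bin 10001); offset now 31 = byte 3 bit 7; 9 bits remain

Answer: 3 12 0 282 5 17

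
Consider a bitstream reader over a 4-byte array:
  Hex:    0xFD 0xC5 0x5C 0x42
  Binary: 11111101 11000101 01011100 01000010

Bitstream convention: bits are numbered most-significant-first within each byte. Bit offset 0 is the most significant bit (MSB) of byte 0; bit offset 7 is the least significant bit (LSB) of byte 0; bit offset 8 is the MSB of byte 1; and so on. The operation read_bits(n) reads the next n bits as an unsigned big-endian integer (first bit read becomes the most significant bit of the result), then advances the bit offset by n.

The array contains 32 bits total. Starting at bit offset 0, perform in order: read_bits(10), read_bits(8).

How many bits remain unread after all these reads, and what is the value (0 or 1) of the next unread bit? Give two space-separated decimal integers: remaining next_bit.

Read 1: bits[0:10] width=10 -> value=1015 (bin 1111110111); offset now 10 = byte 1 bit 2; 22 bits remain
Read 2: bits[10:18] width=8 -> value=21 (bin 00010101); offset now 18 = byte 2 bit 2; 14 bits remain

Answer: 14 0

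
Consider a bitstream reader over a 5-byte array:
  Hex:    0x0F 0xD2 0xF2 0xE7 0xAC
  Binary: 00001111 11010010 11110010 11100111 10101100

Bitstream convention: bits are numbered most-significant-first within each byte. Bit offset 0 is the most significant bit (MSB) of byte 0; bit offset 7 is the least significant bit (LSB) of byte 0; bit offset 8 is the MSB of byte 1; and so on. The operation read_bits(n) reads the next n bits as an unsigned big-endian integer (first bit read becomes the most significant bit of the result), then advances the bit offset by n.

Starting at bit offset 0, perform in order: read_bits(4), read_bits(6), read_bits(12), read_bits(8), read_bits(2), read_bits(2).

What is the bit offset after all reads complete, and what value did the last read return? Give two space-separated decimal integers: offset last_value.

Answer: 34 2

Derivation:
Read 1: bits[0:4] width=4 -> value=0 (bin 0000); offset now 4 = byte 0 bit 4; 36 bits remain
Read 2: bits[4:10] width=6 -> value=63 (bin 111111); offset now 10 = byte 1 bit 2; 30 bits remain
Read 3: bits[10:22] width=12 -> value=1212 (bin 010010111100); offset now 22 = byte 2 bit 6; 18 bits remain
Read 4: bits[22:30] width=8 -> value=185 (bin 10111001); offset now 30 = byte 3 bit 6; 10 bits remain
Read 5: bits[30:32] width=2 -> value=3 (bin 11); offset now 32 = byte 4 bit 0; 8 bits remain
Read 6: bits[32:34] width=2 -> value=2 (bin 10); offset now 34 = byte 4 bit 2; 6 bits remain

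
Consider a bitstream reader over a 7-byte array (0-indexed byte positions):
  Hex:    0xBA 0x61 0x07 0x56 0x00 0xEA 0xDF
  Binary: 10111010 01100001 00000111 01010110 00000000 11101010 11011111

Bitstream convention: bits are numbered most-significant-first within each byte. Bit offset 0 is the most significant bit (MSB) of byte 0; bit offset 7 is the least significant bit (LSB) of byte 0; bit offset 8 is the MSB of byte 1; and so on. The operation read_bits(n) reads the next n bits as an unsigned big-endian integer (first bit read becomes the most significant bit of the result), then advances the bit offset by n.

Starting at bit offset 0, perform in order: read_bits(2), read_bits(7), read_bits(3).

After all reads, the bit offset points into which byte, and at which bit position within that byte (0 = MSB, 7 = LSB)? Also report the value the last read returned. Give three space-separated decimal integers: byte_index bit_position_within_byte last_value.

Read 1: bits[0:2] width=2 -> value=2 (bin 10); offset now 2 = byte 0 bit 2; 54 bits remain
Read 2: bits[2:9] width=7 -> value=116 (bin 1110100); offset now 9 = byte 1 bit 1; 47 bits remain
Read 3: bits[9:12] width=3 -> value=6 (bin 110); offset now 12 = byte 1 bit 4; 44 bits remain

Answer: 1 4 6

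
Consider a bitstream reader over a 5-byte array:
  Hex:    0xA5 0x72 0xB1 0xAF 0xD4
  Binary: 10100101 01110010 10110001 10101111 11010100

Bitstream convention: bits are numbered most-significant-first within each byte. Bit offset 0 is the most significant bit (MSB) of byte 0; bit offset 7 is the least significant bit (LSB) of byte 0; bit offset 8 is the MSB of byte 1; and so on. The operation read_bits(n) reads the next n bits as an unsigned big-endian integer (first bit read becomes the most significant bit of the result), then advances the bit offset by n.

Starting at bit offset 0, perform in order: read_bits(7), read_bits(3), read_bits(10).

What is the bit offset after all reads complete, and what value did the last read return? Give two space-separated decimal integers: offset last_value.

Read 1: bits[0:7] width=7 -> value=82 (bin 1010010); offset now 7 = byte 0 bit 7; 33 bits remain
Read 2: bits[7:10] width=3 -> value=5 (bin 101); offset now 10 = byte 1 bit 2; 30 bits remain
Read 3: bits[10:20] width=10 -> value=811 (bin 1100101011); offset now 20 = byte 2 bit 4; 20 bits remain

Answer: 20 811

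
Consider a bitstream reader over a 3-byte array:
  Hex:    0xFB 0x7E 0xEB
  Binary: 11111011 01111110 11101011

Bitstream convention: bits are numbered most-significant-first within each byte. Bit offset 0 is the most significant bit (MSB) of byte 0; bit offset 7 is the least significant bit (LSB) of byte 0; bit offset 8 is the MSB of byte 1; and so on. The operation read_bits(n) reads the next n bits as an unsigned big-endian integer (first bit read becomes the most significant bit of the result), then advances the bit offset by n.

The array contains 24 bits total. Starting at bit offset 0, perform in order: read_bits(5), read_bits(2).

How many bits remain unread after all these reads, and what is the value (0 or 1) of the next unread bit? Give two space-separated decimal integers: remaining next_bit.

Read 1: bits[0:5] width=5 -> value=31 (bin 11111); offset now 5 = byte 0 bit 5; 19 bits remain
Read 2: bits[5:7] width=2 -> value=1 (bin 01); offset now 7 = byte 0 bit 7; 17 bits remain

Answer: 17 1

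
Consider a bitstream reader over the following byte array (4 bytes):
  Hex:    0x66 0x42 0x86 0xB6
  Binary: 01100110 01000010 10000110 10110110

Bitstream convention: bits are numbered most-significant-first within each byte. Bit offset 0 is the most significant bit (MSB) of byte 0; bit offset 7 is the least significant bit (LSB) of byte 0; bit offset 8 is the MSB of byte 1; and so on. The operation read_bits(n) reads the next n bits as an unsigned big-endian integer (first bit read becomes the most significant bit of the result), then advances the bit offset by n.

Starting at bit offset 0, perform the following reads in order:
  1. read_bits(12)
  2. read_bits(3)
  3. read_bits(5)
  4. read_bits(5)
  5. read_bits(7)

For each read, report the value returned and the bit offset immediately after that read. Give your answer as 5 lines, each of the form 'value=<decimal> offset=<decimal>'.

Read 1: bits[0:12] width=12 -> value=1636 (bin 011001100100); offset now 12 = byte 1 bit 4; 20 bits remain
Read 2: bits[12:15] width=3 -> value=1 (bin 001); offset now 15 = byte 1 bit 7; 17 bits remain
Read 3: bits[15:20] width=5 -> value=8 (bin 01000); offset now 20 = byte 2 bit 4; 12 bits remain
Read 4: bits[20:25] width=5 -> value=13 (bin 01101); offset now 25 = byte 3 bit 1; 7 bits remain
Read 5: bits[25:32] width=7 -> value=54 (bin 0110110); offset now 32 = byte 4 bit 0; 0 bits remain

Answer: value=1636 offset=12
value=1 offset=15
value=8 offset=20
value=13 offset=25
value=54 offset=32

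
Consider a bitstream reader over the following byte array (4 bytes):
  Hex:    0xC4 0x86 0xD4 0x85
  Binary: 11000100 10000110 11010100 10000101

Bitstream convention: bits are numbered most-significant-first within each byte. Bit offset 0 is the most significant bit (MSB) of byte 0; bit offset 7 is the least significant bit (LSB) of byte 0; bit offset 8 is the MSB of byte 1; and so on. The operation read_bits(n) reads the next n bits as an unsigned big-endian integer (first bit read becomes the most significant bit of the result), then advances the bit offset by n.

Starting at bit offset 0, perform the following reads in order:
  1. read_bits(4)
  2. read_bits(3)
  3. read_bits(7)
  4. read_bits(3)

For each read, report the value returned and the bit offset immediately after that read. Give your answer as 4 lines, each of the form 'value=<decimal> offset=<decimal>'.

Read 1: bits[0:4] width=4 -> value=12 (bin 1100); offset now 4 = byte 0 bit 4; 28 bits remain
Read 2: bits[4:7] width=3 -> value=2 (bin 010); offset now 7 = byte 0 bit 7; 25 bits remain
Read 3: bits[7:14] width=7 -> value=33 (bin 0100001); offset now 14 = byte 1 bit 6; 18 bits remain
Read 4: bits[14:17] width=3 -> value=5 (bin 101); offset now 17 = byte 2 bit 1; 15 bits remain

Answer: value=12 offset=4
value=2 offset=7
value=33 offset=14
value=5 offset=17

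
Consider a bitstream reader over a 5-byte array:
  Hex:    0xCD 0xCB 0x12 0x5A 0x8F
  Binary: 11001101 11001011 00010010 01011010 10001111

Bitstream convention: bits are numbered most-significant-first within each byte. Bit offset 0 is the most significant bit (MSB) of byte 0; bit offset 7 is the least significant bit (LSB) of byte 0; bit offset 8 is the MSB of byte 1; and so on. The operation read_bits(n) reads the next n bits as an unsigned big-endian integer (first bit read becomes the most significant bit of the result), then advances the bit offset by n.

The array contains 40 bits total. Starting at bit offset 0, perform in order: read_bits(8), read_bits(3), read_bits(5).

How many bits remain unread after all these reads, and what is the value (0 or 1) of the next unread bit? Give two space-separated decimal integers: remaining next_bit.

Read 1: bits[0:8] width=8 -> value=205 (bin 11001101); offset now 8 = byte 1 bit 0; 32 bits remain
Read 2: bits[8:11] width=3 -> value=6 (bin 110); offset now 11 = byte 1 bit 3; 29 bits remain
Read 3: bits[11:16] width=5 -> value=11 (bin 01011); offset now 16 = byte 2 bit 0; 24 bits remain

Answer: 24 0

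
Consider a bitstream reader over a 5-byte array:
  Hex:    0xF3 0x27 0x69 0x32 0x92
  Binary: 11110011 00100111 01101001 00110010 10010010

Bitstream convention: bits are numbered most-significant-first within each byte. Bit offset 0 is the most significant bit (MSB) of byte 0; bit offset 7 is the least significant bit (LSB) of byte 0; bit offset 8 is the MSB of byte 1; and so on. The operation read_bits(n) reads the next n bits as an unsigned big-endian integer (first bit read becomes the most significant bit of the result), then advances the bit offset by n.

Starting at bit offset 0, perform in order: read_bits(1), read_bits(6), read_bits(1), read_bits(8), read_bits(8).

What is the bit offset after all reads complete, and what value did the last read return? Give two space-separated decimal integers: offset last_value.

Answer: 24 105

Derivation:
Read 1: bits[0:1] width=1 -> value=1 (bin 1); offset now 1 = byte 0 bit 1; 39 bits remain
Read 2: bits[1:7] width=6 -> value=57 (bin 111001); offset now 7 = byte 0 bit 7; 33 bits remain
Read 3: bits[7:8] width=1 -> value=1 (bin 1); offset now 8 = byte 1 bit 0; 32 bits remain
Read 4: bits[8:16] width=8 -> value=39 (bin 00100111); offset now 16 = byte 2 bit 0; 24 bits remain
Read 5: bits[16:24] width=8 -> value=105 (bin 01101001); offset now 24 = byte 3 bit 0; 16 bits remain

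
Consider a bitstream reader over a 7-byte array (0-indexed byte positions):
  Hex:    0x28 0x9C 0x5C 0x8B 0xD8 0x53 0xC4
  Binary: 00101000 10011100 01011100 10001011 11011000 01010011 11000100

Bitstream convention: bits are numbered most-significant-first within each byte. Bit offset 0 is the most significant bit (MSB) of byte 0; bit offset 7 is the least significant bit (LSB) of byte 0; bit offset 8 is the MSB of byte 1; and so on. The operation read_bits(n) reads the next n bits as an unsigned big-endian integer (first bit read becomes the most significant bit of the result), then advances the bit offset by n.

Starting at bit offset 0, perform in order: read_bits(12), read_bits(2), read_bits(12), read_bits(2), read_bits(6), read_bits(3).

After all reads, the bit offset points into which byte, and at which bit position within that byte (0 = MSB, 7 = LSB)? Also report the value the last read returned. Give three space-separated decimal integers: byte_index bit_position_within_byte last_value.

Answer: 4 5 3

Derivation:
Read 1: bits[0:12] width=12 -> value=649 (bin 001010001001); offset now 12 = byte 1 bit 4; 44 bits remain
Read 2: bits[12:14] width=2 -> value=3 (bin 11); offset now 14 = byte 1 bit 6; 42 bits remain
Read 3: bits[14:26] width=12 -> value=370 (bin 000101110010); offset now 26 = byte 3 bit 2; 30 bits remain
Read 4: bits[26:28] width=2 -> value=0 (bin 00); offset now 28 = byte 3 bit 4; 28 bits remain
Read 5: bits[28:34] width=6 -> value=47 (bin 101111); offset now 34 = byte 4 bit 2; 22 bits remain
Read 6: bits[34:37] width=3 -> value=3 (bin 011); offset now 37 = byte 4 bit 5; 19 bits remain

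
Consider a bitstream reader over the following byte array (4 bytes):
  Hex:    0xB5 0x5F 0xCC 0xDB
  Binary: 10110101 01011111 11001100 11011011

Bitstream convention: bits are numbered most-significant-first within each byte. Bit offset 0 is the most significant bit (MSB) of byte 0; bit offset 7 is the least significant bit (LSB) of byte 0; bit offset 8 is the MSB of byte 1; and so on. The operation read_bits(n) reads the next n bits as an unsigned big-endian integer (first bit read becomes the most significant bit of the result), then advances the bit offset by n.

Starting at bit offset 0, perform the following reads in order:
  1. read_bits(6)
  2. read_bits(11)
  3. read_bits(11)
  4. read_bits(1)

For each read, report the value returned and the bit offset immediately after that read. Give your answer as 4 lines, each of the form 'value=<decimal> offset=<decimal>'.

Answer: value=45 offset=6
value=703 offset=17
value=1229 offset=28
value=1 offset=29

Derivation:
Read 1: bits[0:6] width=6 -> value=45 (bin 101101); offset now 6 = byte 0 bit 6; 26 bits remain
Read 2: bits[6:17] width=11 -> value=703 (bin 01010111111); offset now 17 = byte 2 bit 1; 15 bits remain
Read 3: bits[17:28] width=11 -> value=1229 (bin 10011001101); offset now 28 = byte 3 bit 4; 4 bits remain
Read 4: bits[28:29] width=1 -> value=1 (bin 1); offset now 29 = byte 3 bit 5; 3 bits remain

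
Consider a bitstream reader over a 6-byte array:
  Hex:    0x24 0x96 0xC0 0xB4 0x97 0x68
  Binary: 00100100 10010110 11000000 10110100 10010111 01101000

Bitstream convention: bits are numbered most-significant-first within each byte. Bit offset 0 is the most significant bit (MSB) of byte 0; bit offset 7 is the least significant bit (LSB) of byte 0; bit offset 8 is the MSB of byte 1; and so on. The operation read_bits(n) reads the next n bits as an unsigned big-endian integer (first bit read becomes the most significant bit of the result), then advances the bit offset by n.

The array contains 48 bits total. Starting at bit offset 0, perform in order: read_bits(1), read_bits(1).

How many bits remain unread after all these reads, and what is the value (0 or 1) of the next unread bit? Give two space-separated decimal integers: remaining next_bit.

Read 1: bits[0:1] width=1 -> value=0 (bin 0); offset now 1 = byte 0 bit 1; 47 bits remain
Read 2: bits[1:2] width=1 -> value=0 (bin 0); offset now 2 = byte 0 bit 2; 46 bits remain

Answer: 46 1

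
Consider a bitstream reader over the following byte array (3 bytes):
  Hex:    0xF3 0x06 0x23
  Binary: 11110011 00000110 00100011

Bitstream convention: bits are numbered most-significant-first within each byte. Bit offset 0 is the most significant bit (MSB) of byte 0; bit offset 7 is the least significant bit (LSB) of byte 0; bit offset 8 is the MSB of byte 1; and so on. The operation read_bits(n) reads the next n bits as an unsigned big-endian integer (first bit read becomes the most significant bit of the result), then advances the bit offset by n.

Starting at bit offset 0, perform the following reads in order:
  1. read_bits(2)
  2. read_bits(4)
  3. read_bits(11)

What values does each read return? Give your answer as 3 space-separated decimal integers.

Read 1: bits[0:2] width=2 -> value=3 (bin 11); offset now 2 = byte 0 bit 2; 22 bits remain
Read 2: bits[2:6] width=4 -> value=12 (bin 1100); offset now 6 = byte 0 bit 6; 18 bits remain
Read 3: bits[6:17] width=11 -> value=1548 (bin 11000001100); offset now 17 = byte 2 bit 1; 7 bits remain

Answer: 3 12 1548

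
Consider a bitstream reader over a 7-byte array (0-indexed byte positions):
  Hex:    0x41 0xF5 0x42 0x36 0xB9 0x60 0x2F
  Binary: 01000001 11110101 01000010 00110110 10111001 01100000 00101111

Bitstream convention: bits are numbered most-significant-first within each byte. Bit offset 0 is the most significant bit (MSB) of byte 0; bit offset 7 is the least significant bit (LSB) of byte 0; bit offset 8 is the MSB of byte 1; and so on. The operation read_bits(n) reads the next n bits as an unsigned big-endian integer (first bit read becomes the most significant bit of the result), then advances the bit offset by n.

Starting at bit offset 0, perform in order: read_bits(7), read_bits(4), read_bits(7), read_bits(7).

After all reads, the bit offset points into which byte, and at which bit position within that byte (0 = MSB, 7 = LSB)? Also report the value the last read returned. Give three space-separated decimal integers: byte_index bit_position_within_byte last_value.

Answer: 3 1 4

Derivation:
Read 1: bits[0:7] width=7 -> value=32 (bin 0100000); offset now 7 = byte 0 bit 7; 49 bits remain
Read 2: bits[7:11] width=4 -> value=15 (bin 1111); offset now 11 = byte 1 bit 3; 45 bits remain
Read 3: bits[11:18] width=7 -> value=85 (bin 1010101); offset now 18 = byte 2 bit 2; 38 bits remain
Read 4: bits[18:25] width=7 -> value=4 (bin 0000100); offset now 25 = byte 3 bit 1; 31 bits remain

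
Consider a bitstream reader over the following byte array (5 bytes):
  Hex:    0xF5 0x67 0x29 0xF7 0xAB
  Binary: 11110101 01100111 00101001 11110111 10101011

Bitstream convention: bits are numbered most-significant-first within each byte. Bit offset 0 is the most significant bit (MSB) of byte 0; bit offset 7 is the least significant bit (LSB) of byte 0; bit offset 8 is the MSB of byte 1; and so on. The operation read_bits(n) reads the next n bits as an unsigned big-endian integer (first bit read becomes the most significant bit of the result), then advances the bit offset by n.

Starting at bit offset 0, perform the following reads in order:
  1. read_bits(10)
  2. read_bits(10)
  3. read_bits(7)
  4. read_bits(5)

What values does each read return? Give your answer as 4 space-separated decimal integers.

Answer: 981 626 79 23

Derivation:
Read 1: bits[0:10] width=10 -> value=981 (bin 1111010101); offset now 10 = byte 1 bit 2; 30 bits remain
Read 2: bits[10:20] width=10 -> value=626 (bin 1001110010); offset now 20 = byte 2 bit 4; 20 bits remain
Read 3: bits[20:27] width=7 -> value=79 (bin 1001111); offset now 27 = byte 3 bit 3; 13 bits remain
Read 4: bits[27:32] width=5 -> value=23 (bin 10111); offset now 32 = byte 4 bit 0; 8 bits remain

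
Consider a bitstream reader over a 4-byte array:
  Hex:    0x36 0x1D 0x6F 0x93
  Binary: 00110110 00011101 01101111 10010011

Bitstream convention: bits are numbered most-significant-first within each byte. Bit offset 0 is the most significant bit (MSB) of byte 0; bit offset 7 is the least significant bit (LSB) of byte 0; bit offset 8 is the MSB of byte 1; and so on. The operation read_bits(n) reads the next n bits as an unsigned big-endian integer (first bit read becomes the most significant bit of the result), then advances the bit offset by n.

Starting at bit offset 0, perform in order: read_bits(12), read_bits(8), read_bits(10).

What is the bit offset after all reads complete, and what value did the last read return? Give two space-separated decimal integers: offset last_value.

Answer: 30 996

Derivation:
Read 1: bits[0:12] width=12 -> value=865 (bin 001101100001); offset now 12 = byte 1 bit 4; 20 bits remain
Read 2: bits[12:20] width=8 -> value=214 (bin 11010110); offset now 20 = byte 2 bit 4; 12 bits remain
Read 3: bits[20:30] width=10 -> value=996 (bin 1111100100); offset now 30 = byte 3 bit 6; 2 bits remain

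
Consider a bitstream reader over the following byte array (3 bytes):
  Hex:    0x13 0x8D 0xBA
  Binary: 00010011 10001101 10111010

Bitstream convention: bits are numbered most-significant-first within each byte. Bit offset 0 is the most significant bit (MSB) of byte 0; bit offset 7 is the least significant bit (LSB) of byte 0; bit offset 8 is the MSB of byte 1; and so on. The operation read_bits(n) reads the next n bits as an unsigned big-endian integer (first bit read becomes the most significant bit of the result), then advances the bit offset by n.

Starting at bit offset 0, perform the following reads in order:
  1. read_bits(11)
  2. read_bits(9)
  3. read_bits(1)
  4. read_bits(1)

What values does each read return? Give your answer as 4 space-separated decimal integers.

Read 1: bits[0:11] width=11 -> value=156 (bin 00010011100); offset now 11 = byte 1 bit 3; 13 bits remain
Read 2: bits[11:20] width=9 -> value=219 (bin 011011011); offset now 20 = byte 2 bit 4; 4 bits remain
Read 3: bits[20:21] width=1 -> value=1 (bin 1); offset now 21 = byte 2 bit 5; 3 bits remain
Read 4: bits[21:22] width=1 -> value=0 (bin 0); offset now 22 = byte 2 bit 6; 2 bits remain

Answer: 156 219 1 0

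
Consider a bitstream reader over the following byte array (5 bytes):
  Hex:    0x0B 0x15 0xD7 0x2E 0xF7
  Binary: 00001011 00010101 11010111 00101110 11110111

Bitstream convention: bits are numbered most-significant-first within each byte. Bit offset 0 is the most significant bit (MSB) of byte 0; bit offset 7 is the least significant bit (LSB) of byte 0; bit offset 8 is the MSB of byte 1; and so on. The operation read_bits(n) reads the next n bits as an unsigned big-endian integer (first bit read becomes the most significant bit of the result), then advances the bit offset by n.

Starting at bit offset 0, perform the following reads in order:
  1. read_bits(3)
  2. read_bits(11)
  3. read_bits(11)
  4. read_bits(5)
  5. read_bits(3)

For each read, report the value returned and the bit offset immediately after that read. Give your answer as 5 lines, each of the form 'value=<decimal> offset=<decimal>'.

Answer: value=0 offset=3
value=709 offset=14
value=942 offset=25
value=11 offset=30
value=5 offset=33

Derivation:
Read 1: bits[0:3] width=3 -> value=0 (bin 000); offset now 3 = byte 0 bit 3; 37 bits remain
Read 2: bits[3:14] width=11 -> value=709 (bin 01011000101); offset now 14 = byte 1 bit 6; 26 bits remain
Read 3: bits[14:25] width=11 -> value=942 (bin 01110101110); offset now 25 = byte 3 bit 1; 15 bits remain
Read 4: bits[25:30] width=5 -> value=11 (bin 01011); offset now 30 = byte 3 bit 6; 10 bits remain
Read 5: bits[30:33] width=3 -> value=5 (bin 101); offset now 33 = byte 4 bit 1; 7 bits remain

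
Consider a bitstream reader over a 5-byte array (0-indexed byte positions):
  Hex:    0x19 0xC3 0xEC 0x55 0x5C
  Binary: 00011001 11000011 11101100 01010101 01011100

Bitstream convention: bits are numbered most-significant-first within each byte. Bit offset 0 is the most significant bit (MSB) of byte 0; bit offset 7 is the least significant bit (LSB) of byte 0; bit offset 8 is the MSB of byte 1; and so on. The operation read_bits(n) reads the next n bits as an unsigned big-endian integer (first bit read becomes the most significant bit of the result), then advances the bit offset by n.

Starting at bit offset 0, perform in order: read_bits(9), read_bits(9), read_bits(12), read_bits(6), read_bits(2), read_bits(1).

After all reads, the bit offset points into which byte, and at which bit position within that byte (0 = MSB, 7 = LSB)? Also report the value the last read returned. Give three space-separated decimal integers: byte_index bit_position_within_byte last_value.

Read 1: bits[0:9] width=9 -> value=51 (bin 000110011); offset now 9 = byte 1 bit 1; 31 bits remain
Read 2: bits[9:18] width=9 -> value=271 (bin 100001111); offset now 18 = byte 2 bit 2; 22 bits remain
Read 3: bits[18:30] width=12 -> value=2837 (bin 101100010101); offset now 30 = byte 3 bit 6; 10 bits remain
Read 4: bits[30:36] width=6 -> value=21 (bin 010101); offset now 36 = byte 4 bit 4; 4 bits remain
Read 5: bits[36:38] width=2 -> value=3 (bin 11); offset now 38 = byte 4 bit 6; 2 bits remain
Read 6: bits[38:39] width=1 -> value=0 (bin 0); offset now 39 = byte 4 bit 7; 1 bits remain

Answer: 4 7 0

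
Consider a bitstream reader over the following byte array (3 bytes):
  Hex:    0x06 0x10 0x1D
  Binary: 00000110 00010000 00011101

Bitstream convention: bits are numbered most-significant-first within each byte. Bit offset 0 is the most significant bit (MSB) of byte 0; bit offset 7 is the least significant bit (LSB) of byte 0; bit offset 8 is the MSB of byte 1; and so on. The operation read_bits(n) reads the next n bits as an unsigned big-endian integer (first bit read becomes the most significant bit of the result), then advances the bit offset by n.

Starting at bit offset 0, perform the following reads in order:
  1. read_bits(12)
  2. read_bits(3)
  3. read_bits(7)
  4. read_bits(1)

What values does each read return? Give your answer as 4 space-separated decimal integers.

Answer: 97 0 7 0

Derivation:
Read 1: bits[0:12] width=12 -> value=97 (bin 000001100001); offset now 12 = byte 1 bit 4; 12 bits remain
Read 2: bits[12:15] width=3 -> value=0 (bin 000); offset now 15 = byte 1 bit 7; 9 bits remain
Read 3: bits[15:22] width=7 -> value=7 (bin 0000111); offset now 22 = byte 2 bit 6; 2 bits remain
Read 4: bits[22:23] width=1 -> value=0 (bin 0); offset now 23 = byte 2 bit 7; 1 bits remain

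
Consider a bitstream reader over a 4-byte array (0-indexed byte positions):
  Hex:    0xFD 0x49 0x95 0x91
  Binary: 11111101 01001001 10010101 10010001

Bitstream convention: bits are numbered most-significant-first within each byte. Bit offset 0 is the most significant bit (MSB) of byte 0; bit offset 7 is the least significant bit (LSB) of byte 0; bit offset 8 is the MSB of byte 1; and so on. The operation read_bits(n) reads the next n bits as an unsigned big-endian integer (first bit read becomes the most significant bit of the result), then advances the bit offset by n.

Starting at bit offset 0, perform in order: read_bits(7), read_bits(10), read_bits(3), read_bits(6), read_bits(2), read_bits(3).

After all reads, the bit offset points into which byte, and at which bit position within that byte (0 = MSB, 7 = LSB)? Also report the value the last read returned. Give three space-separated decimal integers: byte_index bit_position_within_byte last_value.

Answer: 3 7 0

Derivation:
Read 1: bits[0:7] width=7 -> value=126 (bin 1111110); offset now 7 = byte 0 bit 7; 25 bits remain
Read 2: bits[7:17] width=10 -> value=659 (bin 1010010011); offset now 17 = byte 2 bit 1; 15 bits remain
Read 3: bits[17:20] width=3 -> value=1 (bin 001); offset now 20 = byte 2 bit 4; 12 bits remain
Read 4: bits[20:26] width=6 -> value=22 (bin 010110); offset now 26 = byte 3 bit 2; 6 bits remain
Read 5: bits[26:28] width=2 -> value=1 (bin 01); offset now 28 = byte 3 bit 4; 4 bits remain
Read 6: bits[28:31] width=3 -> value=0 (bin 000); offset now 31 = byte 3 bit 7; 1 bits remain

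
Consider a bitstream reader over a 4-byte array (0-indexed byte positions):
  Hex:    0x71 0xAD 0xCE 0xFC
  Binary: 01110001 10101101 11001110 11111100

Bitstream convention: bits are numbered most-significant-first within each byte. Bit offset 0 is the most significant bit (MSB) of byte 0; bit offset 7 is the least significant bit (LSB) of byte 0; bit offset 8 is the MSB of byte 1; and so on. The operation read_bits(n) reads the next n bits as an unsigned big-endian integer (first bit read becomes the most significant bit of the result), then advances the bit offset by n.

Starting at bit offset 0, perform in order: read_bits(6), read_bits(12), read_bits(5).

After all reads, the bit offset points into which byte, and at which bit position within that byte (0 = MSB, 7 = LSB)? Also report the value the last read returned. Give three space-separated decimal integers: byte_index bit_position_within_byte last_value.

Read 1: bits[0:6] width=6 -> value=28 (bin 011100); offset now 6 = byte 0 bit 6; 26 bits remain
Read 2: bits[6:18] width=12 -> value=1719 (bin 011010110111); offset now 18 = byte 2 bit 2; 14 bits remain
Read 3: bits[18:23] width=5 -> value=7 (bin 00111); offset now 23 = byte 2 bit 7; 9 bits remain

Answer: 2 7 7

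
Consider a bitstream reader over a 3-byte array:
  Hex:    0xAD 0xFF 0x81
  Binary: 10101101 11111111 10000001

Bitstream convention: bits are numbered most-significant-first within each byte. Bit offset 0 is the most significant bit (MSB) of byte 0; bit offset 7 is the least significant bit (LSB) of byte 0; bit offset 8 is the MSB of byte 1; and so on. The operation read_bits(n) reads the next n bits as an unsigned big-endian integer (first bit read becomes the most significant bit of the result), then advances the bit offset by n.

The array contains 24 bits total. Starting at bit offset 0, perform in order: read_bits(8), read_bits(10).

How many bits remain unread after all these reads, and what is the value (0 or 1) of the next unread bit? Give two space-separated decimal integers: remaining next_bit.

Read 1: bits[0:8] width=8 -> value=173 (bin 10101101); offset now 8 = byte 1 bit 0; 16 bits remain
Read 2: bits[8:18] width=10 -> value=1022 (bin 1111111110); offset now 18 = byte 2 bit 2; 6 bits remain

Answer: 6 0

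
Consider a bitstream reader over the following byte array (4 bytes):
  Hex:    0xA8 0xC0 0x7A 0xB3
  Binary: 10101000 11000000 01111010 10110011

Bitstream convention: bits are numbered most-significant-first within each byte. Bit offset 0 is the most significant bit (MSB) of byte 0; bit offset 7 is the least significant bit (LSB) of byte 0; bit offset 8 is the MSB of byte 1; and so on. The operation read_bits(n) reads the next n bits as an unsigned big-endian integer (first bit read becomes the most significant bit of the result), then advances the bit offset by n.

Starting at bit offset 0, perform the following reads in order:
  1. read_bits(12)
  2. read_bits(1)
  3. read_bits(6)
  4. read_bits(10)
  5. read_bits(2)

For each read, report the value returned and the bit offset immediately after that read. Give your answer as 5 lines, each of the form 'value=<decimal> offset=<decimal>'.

Answer: value=2700 offset=12
value=0 offset=13
value=3 offset=19
value=854 offset=29
value=1 offset=31

Derivation:
Read 1: bits[0:12] width=12 -> value=2700 (bin 101010001100); offset now 12 = byte 1 bit 4; 20 bits remain
Read 2: bits[12:13] width=1 -> value=0 (bin 0); offset now 13 = byte 1 bit 5; 19 bits remain
Read 3: bits[13:19] width=6 -> value=3 (bin 000011); offset now 19 = byte 2 bit 3; 13 bits remain
Read 4: bits[19:29] width=10 -> value=854 (bin 1101010110); offset now 29 = byte 3 bit 5; 3 bits remain
Read 5: bits[29:31] width=2 -> value=1 (bin 01); offset now 31 = byte 3 bit 7; 1 bits remain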